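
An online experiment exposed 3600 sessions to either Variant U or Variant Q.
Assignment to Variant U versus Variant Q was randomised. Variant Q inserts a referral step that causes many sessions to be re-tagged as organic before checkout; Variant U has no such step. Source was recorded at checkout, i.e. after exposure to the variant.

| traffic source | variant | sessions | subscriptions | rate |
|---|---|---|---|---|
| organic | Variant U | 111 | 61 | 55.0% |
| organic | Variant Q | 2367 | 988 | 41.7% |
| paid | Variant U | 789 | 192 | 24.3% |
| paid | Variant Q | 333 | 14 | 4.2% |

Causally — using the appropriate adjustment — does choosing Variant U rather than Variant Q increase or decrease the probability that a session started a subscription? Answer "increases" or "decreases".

decreases

Traffic source is downstream of the variant. One should not condition on a consequence of treatment, so the overall rates are the right comparison.
Pooled: Variant U 28.1% vs Variant Q 37.1%; Variant Q is higher overall.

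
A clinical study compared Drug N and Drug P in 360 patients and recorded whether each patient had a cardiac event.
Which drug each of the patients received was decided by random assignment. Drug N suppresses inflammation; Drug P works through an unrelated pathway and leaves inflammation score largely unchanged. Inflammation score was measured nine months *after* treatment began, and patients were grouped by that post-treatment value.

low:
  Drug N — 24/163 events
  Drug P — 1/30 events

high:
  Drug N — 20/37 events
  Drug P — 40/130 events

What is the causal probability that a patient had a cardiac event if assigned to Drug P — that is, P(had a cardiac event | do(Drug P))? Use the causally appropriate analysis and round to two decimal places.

0.26

The inflammation score-specific comparison favours Drug P throughout, but the pooled figures favour Drug N. The question is whether to condition on inflammation score.
Because the drug influences inflammation score, inflammation score is a post-treatment mediator, not a confounder. Stratifying on it would bias the estimate; the causal effect is the crude pooled difference.
So P(outcome | do(Drug P)) is just the pooled rate for Drug P: 41/160 = 0.256.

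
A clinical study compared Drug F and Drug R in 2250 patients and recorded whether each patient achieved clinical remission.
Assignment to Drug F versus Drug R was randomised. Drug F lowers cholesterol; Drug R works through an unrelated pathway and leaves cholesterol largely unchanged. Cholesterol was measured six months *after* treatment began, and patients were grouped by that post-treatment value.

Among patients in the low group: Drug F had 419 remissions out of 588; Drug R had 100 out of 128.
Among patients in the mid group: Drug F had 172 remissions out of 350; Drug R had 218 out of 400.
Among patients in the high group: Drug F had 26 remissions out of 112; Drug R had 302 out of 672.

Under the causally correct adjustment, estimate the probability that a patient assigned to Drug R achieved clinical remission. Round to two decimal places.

Stratifying would compare drugs among patients the drugs themselves sorted into cholesterol groups — a form of selection on an intermediate. The unconditioned pooled rates give the total causal effect.
So P(outcome | do(Drug R)) is just the pooled rate for Drug R: 620/1200 = 0.517.

0.52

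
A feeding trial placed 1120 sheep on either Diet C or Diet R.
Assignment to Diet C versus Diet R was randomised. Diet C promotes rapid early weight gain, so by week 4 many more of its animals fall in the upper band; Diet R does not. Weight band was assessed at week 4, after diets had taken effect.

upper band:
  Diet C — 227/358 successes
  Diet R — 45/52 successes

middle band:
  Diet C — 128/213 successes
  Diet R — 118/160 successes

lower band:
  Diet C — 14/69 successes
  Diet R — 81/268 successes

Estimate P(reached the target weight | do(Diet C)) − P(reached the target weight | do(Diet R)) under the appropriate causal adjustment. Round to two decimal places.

Within every week-4 weight band level Diet R has the higher rate, yet pooled Diet C does — Simpson's reversal.
Because the diet influences week-4 weight band, week-4 weight band is a post-treatment mediator, not a confounder. Stratifying on it would bias the estimate; the causal effect is the crude pooled difference.
The causal difference is the pooled difference: 0.577 − 0.508 = +0.068.

+0.07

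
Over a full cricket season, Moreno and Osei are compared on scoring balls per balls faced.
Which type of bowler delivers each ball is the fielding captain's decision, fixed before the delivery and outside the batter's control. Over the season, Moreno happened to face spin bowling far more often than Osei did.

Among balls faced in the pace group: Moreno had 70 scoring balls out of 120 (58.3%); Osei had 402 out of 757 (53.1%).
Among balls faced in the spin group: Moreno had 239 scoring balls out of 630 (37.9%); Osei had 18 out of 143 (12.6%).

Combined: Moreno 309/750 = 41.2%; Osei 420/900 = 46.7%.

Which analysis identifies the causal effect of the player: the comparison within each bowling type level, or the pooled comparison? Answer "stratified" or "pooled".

stratified

The bowling type-specific comparison favours Moreno throughout, but the pooled figures favour Osei. The question is whether to condition on bowling type.
Since bowling type is a pre-existing factor (not a product of the player) and it affects the outcome on its own, it is a confounder. The stratified rates, not the pooled rate, identify the causal effect.
Within each level — pace: 58.3% vs 53.1%; spin: 37.9% vs 12.6% — Moreno is higher every time.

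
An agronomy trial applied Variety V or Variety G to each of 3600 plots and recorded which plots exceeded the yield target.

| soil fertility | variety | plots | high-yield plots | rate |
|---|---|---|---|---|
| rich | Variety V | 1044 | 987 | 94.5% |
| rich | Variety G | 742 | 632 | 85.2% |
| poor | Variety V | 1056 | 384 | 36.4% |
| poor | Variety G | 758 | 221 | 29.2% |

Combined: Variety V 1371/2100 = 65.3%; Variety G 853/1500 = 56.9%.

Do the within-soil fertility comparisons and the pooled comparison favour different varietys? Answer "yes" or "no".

Within each soil fertility level (rich 94.5% vs 85.2%; poor 36.4% vs 29.2%), Variety V has the higher rate every time. Pooled: 65.3% vs 56.9% — Variety V has the higher rate overall. They agree.

no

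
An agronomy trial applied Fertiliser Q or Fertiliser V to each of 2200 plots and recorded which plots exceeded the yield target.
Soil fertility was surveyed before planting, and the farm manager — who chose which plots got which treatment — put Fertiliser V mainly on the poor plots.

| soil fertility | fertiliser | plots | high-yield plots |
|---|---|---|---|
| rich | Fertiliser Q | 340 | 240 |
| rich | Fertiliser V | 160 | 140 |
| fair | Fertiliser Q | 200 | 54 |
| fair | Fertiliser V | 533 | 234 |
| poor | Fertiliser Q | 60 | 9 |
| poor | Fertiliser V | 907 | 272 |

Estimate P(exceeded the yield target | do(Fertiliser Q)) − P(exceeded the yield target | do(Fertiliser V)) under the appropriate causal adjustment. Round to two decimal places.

The soil fertility-specific comparison favours Fertiliser V throughout, but the pooled figures favour Fertiliser Q. The question is whether to condition on soil fertility.
Soil fertility differs across fertilisers for reasons unrelated to any effect of the fertiliser itself, and it separately predicts the outcome — a classic confounder. We must compare within soil fertility levels.
Adjusting over the population distribution of soil fertility: 0.227·(0.706−0.875) + 0.333·(0.270−0.439) + 0.440·(0.150−0.300) = -0.161.

-0.16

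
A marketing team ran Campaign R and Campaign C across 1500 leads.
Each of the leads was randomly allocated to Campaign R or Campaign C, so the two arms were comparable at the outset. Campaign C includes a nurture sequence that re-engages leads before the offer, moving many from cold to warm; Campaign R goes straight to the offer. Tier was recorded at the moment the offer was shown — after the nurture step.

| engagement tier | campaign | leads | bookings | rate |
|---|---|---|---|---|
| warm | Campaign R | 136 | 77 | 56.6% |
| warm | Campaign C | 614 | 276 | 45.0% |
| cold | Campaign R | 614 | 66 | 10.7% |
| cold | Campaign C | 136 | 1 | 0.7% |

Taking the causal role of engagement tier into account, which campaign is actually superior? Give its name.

Engagement tier is downstream of the campaign. One should not condition on a consequence of treatment, so the overall rates are the right comparison.
Pooled: Campaign R 19.1% vs Campaign C 36.9%; Campaign C is higher overall.

Campaign C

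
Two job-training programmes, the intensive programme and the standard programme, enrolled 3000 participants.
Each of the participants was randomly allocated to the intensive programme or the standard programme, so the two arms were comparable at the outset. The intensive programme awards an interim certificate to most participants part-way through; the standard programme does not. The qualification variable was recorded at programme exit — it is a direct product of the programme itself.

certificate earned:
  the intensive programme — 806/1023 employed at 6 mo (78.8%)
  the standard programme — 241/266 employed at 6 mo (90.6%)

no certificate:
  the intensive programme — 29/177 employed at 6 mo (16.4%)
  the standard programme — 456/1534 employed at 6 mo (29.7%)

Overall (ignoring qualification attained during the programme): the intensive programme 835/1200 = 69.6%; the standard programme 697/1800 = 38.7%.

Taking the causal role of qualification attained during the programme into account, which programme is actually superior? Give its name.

the intensive programme

Qualification attained during the programme is downstream of the programme. One should not condition on a consequence of treatment, so the overall rates are the right comparison.
Pooled: the intensive programme 69.6% vs the standard programme 38.7%; the intensive programme is higher overall.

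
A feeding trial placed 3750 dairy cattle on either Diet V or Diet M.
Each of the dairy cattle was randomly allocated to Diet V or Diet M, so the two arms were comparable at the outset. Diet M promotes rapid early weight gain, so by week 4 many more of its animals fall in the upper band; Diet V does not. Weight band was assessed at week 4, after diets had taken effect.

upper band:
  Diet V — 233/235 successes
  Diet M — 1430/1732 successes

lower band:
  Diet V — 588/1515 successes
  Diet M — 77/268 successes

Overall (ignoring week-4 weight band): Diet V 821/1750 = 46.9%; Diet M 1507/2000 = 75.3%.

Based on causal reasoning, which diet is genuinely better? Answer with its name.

Week-4 weight band is downstream of the diet. One should not condition on a consequence of treatment, so the overall rates are the right comparison.
Pooled: Diet V 46.9% vs Diet M 75.3%; Diet M is higher overall.

Diet M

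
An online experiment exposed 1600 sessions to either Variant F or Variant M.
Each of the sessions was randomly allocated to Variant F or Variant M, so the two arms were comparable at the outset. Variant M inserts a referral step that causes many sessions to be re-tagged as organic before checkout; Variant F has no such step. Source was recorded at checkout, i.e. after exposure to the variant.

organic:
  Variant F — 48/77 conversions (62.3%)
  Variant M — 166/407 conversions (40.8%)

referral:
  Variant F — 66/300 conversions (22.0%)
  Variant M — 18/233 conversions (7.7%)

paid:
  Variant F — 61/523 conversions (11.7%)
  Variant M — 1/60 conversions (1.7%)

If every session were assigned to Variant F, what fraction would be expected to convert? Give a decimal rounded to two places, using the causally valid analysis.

Traffic source lies on the pathway variant → traffic source → outcome, so adjusting for it blocks the indirect effect. For the total causal effect of variant, use the unadjusted pooled rates.
So P(outcome | do(Variant F)) is just the pooled rate for Variant F: 175/900 = 0.194.

0.19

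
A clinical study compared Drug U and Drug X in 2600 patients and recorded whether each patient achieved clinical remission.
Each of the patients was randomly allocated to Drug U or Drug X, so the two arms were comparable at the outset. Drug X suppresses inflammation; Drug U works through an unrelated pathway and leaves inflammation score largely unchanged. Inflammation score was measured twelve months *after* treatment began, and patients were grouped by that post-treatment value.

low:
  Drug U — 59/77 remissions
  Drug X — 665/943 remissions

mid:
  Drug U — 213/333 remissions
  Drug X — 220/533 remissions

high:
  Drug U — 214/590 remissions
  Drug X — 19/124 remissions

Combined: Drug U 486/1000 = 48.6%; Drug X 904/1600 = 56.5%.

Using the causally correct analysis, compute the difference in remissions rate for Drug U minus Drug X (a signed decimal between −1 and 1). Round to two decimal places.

-0.08

Inflammation score lies on the pathway drug → inflammation score → outcome, so adjusting for it blocks the indirect effect. For the total causal effect of drug, use the unadjusted pooled rates.
The causal difference is the pooled difference: 0.486 − 0.565 = -0.079.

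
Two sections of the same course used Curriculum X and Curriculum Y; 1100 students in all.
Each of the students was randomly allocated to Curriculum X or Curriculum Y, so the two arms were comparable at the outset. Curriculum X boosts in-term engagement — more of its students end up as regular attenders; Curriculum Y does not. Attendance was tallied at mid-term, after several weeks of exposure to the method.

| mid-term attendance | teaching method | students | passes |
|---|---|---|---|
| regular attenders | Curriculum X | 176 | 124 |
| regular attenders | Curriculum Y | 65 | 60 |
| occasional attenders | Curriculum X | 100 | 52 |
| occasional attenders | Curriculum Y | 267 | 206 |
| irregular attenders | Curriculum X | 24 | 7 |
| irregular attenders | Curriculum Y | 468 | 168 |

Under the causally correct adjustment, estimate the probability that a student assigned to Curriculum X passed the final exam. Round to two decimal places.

0.61

The mid-term attendance-specific comparison favours Curriculum Y throughout, but the pooled figures favour Curriculum X. The question is whether to condition on mid-term attendance.
Mid-term attendance is downstream of the teaching method. One should not condition on a consequence of treatment, so the overall rates are the right comparison.
So P(outcome | do(Curriculum X)) is just the pooled rate for Curriculum X: 183/300 = 0.610.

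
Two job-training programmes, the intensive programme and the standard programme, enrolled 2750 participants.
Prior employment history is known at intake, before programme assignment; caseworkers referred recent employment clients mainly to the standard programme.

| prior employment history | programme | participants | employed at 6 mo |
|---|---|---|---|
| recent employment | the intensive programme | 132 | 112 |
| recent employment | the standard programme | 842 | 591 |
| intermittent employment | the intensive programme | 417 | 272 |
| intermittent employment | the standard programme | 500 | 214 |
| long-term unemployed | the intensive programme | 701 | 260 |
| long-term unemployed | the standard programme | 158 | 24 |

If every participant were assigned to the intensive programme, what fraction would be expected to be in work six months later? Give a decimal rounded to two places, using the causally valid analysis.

0.63

The imbalance in prior employment history arose from how participants were allocated, not from anything the programme did; and prior employment history independently affects the outcome. The pooled gap is confounded — condition on prior employment history.
Standardising the intensive programme to the population prior employment history mix: 0.354·112/132 + 0.333·272/417 + 0.312·260/701 = 0.634.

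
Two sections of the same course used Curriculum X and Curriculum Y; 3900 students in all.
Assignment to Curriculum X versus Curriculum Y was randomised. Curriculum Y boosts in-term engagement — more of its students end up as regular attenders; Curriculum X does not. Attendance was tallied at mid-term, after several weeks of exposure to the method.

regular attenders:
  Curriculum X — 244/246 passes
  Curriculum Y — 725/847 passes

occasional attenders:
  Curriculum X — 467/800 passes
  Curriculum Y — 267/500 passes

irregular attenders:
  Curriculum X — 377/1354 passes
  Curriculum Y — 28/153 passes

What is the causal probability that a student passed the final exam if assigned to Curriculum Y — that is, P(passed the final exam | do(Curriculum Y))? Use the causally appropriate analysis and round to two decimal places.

Because the teaching method influences mid-term attendance, mid-term attendance is a post-treatment mediator, not a confounder. Stratifying on it would bias the estimate; the causal effect is the crude pooled difference.
So P(outcome | do(Curriculum Y)) is just the pooled rate for Curriculum Y: 1020/1500 = 0.680.

0.68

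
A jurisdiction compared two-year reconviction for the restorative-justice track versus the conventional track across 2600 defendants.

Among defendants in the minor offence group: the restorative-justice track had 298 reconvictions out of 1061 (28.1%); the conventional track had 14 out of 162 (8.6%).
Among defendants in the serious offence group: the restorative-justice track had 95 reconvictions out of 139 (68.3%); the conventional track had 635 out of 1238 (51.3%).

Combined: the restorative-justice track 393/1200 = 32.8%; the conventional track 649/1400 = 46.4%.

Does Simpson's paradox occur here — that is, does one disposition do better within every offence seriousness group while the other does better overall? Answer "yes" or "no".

Within each offence seriousness level (minor offence 28.1% vs 8.6%; serious offence 68.3% vs 51.3%), the conventional track has the lower rate every time. Pooled: 32.8% vs 46.4% — the restorative-justice track has the lower rate overall. The two comparisons disagree.

yes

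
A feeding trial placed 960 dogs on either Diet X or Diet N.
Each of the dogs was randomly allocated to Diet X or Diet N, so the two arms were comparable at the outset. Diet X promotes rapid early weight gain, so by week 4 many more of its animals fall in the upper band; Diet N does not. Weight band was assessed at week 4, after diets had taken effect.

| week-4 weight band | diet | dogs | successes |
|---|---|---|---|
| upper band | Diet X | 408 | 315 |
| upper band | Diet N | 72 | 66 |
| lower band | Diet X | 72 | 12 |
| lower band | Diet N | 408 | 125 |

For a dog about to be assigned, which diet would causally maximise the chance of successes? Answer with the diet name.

Diet X

Stratifying would compare diets among dogs the diets themselves sorted into week-4 weight band groups — a form of selection on an intermediate. The unconditioned pooled rates give the total causal effect.
Pooled: Diet X 68.1% vs Diet N 39.8%; Diet X is higher overall.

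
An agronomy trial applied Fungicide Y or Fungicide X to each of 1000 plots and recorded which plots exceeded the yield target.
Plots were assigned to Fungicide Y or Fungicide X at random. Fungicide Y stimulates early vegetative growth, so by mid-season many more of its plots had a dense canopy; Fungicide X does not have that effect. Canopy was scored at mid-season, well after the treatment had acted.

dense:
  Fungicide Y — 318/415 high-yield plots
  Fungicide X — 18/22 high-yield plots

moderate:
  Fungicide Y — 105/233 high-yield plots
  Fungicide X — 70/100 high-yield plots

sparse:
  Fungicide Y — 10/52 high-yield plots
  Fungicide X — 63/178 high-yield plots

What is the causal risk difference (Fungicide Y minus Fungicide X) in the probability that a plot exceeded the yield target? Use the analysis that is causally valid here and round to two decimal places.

Within every mid-season canopy level Fungicide X has the higher rate, yet pooled Fungicide Y does — Simpson's reversal.
Mid-season canopy is downstream of the fungicide. One should not condition on a consequence of treatment, so the overall rates are the right comparison.
The causal difference is the pooled difference: 0.619 − 0.503 = +0.115.

+0.12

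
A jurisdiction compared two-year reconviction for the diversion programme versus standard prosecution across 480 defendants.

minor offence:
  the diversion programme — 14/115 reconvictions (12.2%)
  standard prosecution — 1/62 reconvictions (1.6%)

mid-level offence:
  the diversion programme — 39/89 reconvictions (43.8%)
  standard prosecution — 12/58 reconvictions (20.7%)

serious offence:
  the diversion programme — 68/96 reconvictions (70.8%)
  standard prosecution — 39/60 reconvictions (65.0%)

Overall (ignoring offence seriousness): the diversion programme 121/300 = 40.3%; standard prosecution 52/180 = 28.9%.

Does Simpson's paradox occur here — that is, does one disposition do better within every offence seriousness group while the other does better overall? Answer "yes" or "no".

Within each offence seriousness level (minor offence 12.2% vs 1.6%; mid-level offence 43.8% vs 20.7%; serious offence 70.8% vs 65.0%), standard prosecution has the lower rate every time. Pooled: 40.3% vs 28.9% — standard prosecution has the lower rate overall. They agree.

no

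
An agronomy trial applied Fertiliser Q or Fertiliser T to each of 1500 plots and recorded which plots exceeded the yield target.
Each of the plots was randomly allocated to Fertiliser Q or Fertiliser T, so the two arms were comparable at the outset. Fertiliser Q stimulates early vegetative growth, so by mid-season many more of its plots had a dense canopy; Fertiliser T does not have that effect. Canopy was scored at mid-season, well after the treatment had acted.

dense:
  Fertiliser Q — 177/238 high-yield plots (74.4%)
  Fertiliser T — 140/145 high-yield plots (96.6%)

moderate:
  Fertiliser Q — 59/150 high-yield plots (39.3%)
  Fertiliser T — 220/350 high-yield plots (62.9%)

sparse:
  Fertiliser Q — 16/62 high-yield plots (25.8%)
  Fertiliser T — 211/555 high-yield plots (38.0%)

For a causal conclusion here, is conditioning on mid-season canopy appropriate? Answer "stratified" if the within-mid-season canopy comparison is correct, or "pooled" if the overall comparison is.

Within every mid-season canopy level Fertiliser T has the higher rate, yet pooled Fertiliser Q does — Simpson's reversal.
Mid-season canopy here is a post-treatment variable shaped by the fertiliser; conditioning on it would introduce bias rather than remove it. The overall comparison is the causal one.
Pooled: Fertiliser Q 56.0% vs Fertiliser T 54.4%; Fertiliser Q is higher overall.

pooled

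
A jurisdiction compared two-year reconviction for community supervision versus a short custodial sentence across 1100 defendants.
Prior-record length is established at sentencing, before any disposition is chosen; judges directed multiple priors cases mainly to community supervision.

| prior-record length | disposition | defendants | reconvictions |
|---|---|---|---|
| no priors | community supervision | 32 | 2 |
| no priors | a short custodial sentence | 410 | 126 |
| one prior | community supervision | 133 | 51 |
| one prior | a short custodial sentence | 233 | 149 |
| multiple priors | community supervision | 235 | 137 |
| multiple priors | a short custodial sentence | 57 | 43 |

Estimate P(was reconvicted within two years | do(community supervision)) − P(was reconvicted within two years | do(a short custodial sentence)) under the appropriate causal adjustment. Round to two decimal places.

-0.23

Prior-record length is set before the disposition has any effect — it is not caused by the disposition — and it independently drives the outcome. That makes it a confounder, so the causal comparison is within prior-record length levels.
Adjusting over the population distribution of prior-record length: 0.402·(0.062−0.307) + 0.333·(0.383−0.639) + 0.265·(0.583−0.754) = -0.229.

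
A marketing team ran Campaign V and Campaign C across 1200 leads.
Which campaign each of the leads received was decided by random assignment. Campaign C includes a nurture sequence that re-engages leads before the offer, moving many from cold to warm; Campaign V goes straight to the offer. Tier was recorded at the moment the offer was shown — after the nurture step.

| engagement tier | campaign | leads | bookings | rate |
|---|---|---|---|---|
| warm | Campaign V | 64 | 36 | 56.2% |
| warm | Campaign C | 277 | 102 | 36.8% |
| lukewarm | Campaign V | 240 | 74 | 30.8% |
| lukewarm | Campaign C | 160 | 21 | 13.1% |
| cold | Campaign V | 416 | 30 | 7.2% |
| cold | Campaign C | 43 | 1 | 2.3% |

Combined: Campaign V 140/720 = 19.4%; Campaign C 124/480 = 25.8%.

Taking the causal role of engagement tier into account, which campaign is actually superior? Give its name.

Campaign C

Engagement tier is downstream of the campaign. One should not condition on a consequence of treatment, so the overall rates are the right comparison.
Pooled: Campaign V 19.4% vs Campaign C 25.8%; Campaign C is higher overall.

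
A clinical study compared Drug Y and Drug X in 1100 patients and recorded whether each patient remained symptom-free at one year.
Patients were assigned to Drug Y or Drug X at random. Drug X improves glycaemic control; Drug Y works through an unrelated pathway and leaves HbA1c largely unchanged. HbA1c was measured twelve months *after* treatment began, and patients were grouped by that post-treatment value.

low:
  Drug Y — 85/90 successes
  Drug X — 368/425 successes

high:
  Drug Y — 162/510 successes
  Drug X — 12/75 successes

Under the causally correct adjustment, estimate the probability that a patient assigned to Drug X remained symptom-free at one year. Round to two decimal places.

0.76

Within every HbA1c level Drug Y has the higher rate, yet pooled Drug X does — Simpson's reversal.
HbA1c is downstream of the drug. One should not condition on a consequence of treatment, so the overall rates are the right comparison.
So P(outcome | do(Drug X)) is just the pooled rate for Drug X: 380/500 = 0.760.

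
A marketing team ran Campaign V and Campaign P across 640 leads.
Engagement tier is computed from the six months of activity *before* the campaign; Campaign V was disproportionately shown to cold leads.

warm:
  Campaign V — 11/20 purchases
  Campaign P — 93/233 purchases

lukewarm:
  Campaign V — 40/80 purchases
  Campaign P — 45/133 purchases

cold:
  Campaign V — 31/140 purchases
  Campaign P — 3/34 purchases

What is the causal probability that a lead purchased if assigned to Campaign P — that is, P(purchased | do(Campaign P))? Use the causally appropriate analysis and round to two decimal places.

Nothing the campaign does changes engagement tier; the imbalance is an allocation artefact. With engagement tier also predicting the outcome, the pooled figure is confounded, and the within-stratum comparison is the causal one.
Standardising Campaign P to the population engagement tier mix: 0.395·93/233 + 0.333·45/133 + 0.272·3/34 = 0.294.

0.29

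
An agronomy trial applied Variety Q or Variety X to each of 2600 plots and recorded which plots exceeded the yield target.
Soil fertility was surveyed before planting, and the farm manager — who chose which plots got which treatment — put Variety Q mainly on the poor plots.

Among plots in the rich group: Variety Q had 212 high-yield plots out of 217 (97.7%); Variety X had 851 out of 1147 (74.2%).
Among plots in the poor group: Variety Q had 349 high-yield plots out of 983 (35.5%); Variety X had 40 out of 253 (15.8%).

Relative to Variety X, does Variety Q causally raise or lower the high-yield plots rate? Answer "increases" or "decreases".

increases

Within every soil fertility level Variety Q has the higher rate, yet pooled Variety X does — Simpson's reversal.
Nothing the variety does changes soil fertility; the imbalance is an allocation artefact. With soil fertility also predicting the outcome, the pooled figure is confounded, and the within-stratum comparison is the causal one.
Within each level — rich: 97.7% vs 74.2%; poor: 35.5% vs 15.8% — Variety Q is higher every time.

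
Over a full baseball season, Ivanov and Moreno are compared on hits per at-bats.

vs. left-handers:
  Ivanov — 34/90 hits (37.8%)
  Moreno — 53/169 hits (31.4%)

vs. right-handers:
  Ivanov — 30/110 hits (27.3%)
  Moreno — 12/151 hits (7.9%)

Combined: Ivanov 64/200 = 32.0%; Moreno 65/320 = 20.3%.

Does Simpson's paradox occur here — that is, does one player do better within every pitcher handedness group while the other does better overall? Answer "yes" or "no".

Within each pitcher handedness level (vs. left-handers 37.8% vs 31.4%; vs. right-handers 27.3% vs 7.9%), Ivanov has the higher rate every time. Pooled: 32.0% vs 20.3% — Ivanov has the higher rate overall. They agree.

no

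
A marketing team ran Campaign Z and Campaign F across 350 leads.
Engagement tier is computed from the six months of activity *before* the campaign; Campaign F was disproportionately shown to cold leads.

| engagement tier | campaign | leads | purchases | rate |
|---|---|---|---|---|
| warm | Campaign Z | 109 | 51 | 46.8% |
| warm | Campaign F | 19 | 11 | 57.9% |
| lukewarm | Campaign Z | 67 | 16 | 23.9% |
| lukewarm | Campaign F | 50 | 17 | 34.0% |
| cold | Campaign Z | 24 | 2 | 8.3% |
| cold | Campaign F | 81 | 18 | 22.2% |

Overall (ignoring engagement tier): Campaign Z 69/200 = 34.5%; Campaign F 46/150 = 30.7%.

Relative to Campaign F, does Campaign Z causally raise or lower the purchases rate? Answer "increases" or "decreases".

decreases

Here engagement tier is a common cause — it drives both which campaign a case falls under and the outcome. The crude comparison mixes populations; the stratum-specific rates are the causally relevant ones.
Within each level — warm: 46.8% vs 57.9%; lukewarm: 23.9% vs 34.0%; cold: 8.3% vs 22.2% — Campaign F is higher every time.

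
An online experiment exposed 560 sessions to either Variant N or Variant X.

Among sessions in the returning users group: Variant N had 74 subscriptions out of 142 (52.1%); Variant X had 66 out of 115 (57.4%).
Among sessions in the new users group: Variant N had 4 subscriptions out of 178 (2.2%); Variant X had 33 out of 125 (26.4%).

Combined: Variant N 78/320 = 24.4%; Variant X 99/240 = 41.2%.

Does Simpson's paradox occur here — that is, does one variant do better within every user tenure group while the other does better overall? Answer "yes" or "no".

Within each user tenure level (returning users 52.1% vs 57.4%; new users 2.2% vs 26.4%), Variant X has the higher rate every time. Pooled: 24.4% vs 41.2% — Variant X has the higher rate overall. They agree.

no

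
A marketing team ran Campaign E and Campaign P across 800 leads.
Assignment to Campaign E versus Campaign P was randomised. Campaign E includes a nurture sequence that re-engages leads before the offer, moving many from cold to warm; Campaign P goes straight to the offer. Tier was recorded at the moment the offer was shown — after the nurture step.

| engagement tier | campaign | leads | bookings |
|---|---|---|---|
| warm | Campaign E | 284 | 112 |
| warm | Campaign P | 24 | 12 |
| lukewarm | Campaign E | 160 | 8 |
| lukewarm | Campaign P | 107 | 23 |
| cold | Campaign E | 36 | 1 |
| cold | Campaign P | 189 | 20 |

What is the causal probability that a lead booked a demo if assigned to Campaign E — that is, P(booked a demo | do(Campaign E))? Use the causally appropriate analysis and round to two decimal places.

The engagement tier-specific comparison favours Campaign P throughout, but the pooled figures favour Campaign E. The question is whether to condition on engagement tier.
Engagement tier is recorded after the campaign and is itself shifted by it — it sits on the causal path from campaign to outcome. Conditioning on a mediator would strip out part of the effect we want; the pooled comparison gives the total causal effect.
So P(outcome | do(Campaign E)) is just the pooled rate for Campaign E: 121/480 = 0.252.

0.25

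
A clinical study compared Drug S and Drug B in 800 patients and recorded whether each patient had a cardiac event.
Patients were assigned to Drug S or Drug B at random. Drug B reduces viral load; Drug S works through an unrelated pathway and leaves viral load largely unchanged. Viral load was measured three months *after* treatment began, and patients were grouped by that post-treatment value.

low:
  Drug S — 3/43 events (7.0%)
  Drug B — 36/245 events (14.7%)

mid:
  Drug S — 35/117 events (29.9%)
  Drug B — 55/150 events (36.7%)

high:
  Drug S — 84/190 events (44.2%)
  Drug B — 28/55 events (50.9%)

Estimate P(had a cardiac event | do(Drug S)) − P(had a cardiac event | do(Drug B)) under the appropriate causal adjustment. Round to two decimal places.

+0.08

Because the drug influences viral load, viral load is a post-treatment mediator, not a confounder. Stratifying on it would bias the estimate; the causal effect is the crude pooled difference.
The causal difference is the pooled difference: 0.349 − 0.264 = +0.084.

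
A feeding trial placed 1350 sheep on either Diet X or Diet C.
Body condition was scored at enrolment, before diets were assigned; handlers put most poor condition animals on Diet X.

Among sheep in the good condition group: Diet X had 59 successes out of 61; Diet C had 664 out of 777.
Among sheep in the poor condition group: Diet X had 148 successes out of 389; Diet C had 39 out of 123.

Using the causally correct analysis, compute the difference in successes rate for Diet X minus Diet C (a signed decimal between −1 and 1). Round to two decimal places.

+0.09

Diet X is higher inside every starting body condition stratum but Diet C is higher in aggregate. Whether to stratify depends on how starting body condition relates to the diet.
Nothing the diet does changes starting body condition; the imbalance is an allocation artefact. With starting body condition also predicting the outcome, the pooled figure is confounded, and the within-stratum comparison is the causal one.
Adjusting over the population distribution of starting body condition: 0.621·(0.967−0.855) + 0.379·(0.380−0.317) = +0.094.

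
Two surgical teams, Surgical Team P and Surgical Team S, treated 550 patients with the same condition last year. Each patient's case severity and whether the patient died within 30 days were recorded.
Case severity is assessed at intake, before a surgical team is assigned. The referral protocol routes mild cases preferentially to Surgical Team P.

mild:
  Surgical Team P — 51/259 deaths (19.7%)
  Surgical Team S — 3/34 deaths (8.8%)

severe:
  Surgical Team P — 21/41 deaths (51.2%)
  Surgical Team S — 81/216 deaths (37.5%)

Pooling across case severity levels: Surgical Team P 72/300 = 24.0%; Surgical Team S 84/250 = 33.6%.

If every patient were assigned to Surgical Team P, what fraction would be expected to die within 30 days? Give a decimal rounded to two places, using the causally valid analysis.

The imbalance in case severity arose from how patients were allocated, not from anything the surgical team did; and case severity independently affects the outcome. The pooled gap is confounded — condition on case severity.
Standardising Surgical Team P to the population case severity mix: 0.533·51/259 + 0.467·21/41 = 0.344.

0.34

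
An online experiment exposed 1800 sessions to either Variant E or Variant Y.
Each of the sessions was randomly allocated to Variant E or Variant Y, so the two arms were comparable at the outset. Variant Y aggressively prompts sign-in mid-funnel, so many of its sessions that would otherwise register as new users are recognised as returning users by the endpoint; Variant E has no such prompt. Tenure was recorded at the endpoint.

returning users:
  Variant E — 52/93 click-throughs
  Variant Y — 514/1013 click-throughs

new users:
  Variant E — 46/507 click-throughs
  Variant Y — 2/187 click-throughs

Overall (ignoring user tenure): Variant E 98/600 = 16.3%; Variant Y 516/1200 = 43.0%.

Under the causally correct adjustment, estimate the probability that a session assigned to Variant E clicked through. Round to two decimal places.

The stratified and pooled comparisons disagree (Variant E wins within each user tenure; Variant Y wins overall), so the answer turns on the causal role of user tenure.
Because the variant influences user tenure, user tenure is a post-treatment mediator, not a confounder. Stratifying on it would bias the estimate; the causal effect is the crude pooled difference.
So P(outcome | do(Variant E)) is just the pooled rate for Variant E: 98/600 = 0.163.

0.16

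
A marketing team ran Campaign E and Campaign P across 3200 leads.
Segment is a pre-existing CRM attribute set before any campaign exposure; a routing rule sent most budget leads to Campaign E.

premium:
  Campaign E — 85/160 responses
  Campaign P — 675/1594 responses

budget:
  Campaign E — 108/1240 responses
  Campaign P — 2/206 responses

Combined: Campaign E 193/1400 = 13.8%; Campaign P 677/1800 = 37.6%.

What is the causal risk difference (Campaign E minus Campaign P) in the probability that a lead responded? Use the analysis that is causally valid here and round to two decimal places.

+0.09

Here customer segment is a common cause — it drives both which campaign a case falls under and the outcome. The crude comparison mixes populations; the stratum-specific rates are the causally relevant ones.
Adjusting over the population distribution of customer segment: 0.548·(0.531−0.423) + 0.452·(0.087−0.010) = +0.094.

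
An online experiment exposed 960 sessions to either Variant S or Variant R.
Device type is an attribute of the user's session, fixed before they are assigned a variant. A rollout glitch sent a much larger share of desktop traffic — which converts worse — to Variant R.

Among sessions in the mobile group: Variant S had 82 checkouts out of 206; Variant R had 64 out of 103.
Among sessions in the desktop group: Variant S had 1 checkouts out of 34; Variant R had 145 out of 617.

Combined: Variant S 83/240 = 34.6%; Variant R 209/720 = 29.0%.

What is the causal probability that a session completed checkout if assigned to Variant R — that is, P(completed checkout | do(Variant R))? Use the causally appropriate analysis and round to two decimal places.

0.36

Nothing the variant does changes device type; the imbalance is an allocation artefact. With device type also predicting the outcome, the pooled figure is confounded, and the within-stratum comparison is the causal one.
Standardising Variant R to the population device type mix: 0.322·64/103 + 0.678·145/617 = 0.359.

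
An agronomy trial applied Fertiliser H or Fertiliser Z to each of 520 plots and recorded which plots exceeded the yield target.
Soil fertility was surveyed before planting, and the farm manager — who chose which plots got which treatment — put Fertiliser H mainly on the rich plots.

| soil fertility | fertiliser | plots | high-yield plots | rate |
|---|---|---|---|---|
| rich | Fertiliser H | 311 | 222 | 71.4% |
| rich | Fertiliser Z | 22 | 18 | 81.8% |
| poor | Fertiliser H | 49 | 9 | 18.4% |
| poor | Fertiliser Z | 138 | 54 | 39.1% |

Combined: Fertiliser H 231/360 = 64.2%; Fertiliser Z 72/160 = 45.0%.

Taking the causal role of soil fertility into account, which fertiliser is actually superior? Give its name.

Fertiliser Z

The soil fertility-specific comparison favours Fertiliser Z throughout, but the pooled figures favour Fertiliser H. The question is whether to condition on soil fertility.
Soil fertility satisfies the back-door criterion: it is not a descendant of the fertiliser, and it blocks the spurious path from fertiliser to outcome. Adjusting for it (i.e., using the within-soil fertility rates) gives the causal effect.
Within each level — rich: 71.4% vs 81.8%; poor: 18.4% vs 39.1% — Fertiliser Z is higher every time.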